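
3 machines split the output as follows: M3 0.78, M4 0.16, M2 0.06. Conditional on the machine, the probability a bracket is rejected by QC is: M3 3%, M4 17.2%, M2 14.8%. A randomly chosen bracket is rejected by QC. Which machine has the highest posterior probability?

Prior × likelihood for each hypothesis:
  M3: 0.78 × 0.03 = 0.0234
  M4: 0.16 × 0.172 = 0.02752
  M2: 0.06 × 0.148 = 0.00888
Total = 0.0598.
Largest term belongs to M4, so M4 is most probable.

M4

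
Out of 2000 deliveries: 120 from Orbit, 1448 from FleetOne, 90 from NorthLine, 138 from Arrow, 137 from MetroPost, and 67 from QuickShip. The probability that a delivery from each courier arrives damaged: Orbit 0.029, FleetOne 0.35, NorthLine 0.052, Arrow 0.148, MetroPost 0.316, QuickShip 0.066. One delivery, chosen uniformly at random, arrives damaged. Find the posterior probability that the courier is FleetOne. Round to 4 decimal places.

0.8692

By Bayes' rule, posterior ∝ prior × likelihood:
  Orbit: 0.06 × 0.029 = 0.00174
  FleetOne: 0.724 × 0.35 = 0.2534
  NorthLine: 0.045 × 0.052 = 0.00234
  Arrow: 0.069 × 0.148 = 0.010212
  MetroPost: 0.0685 × 0.316 = 0.021646
  QuickShip: 0.0335 × 0.066 = 0.002211
Sum = 0.291549.
P(FleetOne | evidence) = 0.2534 / 0.291549 ≈ 0.8692.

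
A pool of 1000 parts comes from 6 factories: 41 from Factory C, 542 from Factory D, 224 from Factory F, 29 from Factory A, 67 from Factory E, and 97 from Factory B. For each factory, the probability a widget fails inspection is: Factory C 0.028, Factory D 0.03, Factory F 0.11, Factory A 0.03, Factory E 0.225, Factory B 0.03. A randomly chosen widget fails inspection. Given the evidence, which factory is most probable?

Factory F

Prior × likelihood for each hypothesis:
  Factory C: 0.041 × 0.028 = 0.001148
  Factory D: 0.542 × 0.03 = 0.01626
  Factory F: 0.224 × 0.11 = 0.02464
  Factory A: 0.029 × 0.03 = 0.00087
  Factory E: 0.067 × 0.225 = 0.015075
  Factory B: 0.097 × 0.03 = 0.00291
Total = 0.060903.
Largest term belongs to Factory F, so Factory F is most probable.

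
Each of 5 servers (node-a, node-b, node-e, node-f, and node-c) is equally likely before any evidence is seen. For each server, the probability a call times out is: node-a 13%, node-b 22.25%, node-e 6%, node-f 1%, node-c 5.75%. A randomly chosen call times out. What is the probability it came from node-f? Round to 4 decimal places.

With a uniform prior (1/5 each), posterior ∝ likelihood:
  node-a: 0.13
  node-b: 0.2225
  node-e: 0.06
  node-f: 0.01
  node-c: 0.0575
Normalizing constant = 0.48.
P(node-f | evidence) = 0.01 / 0.48 ≈ 0.0208.

0.0208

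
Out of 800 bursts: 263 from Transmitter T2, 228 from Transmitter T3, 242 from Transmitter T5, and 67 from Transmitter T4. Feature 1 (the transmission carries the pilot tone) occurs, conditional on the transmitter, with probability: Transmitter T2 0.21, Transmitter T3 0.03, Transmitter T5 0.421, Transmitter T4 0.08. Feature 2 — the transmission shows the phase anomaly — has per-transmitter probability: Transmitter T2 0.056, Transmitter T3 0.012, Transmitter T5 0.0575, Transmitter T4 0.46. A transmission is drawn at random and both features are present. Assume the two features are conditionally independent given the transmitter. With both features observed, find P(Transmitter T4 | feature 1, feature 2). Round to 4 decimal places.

Prior × likelihood for each hypothesis:
  Transmitter T2: 0.32875 × 0.21 × 0.056 = 0.0038661
  Transmitter T3: 0.285 × 0.03 × 0.012 = 0.0001026
  Transmitter T5: 0.3025 × 0.421 × 0.0575 = 0.00732276875
  Transmitter T4: 0.08375 × 0.08 × 0.46 = 0.003082
Total = 0.01437346875.
P(Transmitter T4 | evidence) = 0.003082 / 0.01437346875 ≈ 0.2144.

0.2144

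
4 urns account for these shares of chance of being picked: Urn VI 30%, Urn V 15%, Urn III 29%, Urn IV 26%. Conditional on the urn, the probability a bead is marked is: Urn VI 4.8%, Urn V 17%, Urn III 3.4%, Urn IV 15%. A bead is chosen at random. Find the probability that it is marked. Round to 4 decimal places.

0.0888

Unnormalized posteriors (prior × likelihood):
  Urn VI: 0.3 × 0.048 = 0.0144
  Urn V: 0.15 × 0.17 = 0.0255
  Urn III: 0.29 × 0.034 = 0.00986
  Urn IV: 0.26 × 0.15 = 0.039
P(marked) = 0.0144 + 0.0255 + 0.00986 + 0.039 = 0.08876 → 0.0888.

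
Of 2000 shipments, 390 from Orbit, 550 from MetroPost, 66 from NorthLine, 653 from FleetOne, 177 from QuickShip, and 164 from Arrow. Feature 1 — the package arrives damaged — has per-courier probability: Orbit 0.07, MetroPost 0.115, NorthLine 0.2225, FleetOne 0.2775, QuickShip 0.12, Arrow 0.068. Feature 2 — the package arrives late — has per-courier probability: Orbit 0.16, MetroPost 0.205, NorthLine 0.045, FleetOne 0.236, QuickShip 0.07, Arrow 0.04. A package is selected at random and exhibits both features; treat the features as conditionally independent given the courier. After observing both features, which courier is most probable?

FleetOne

Prior × likelihood for each hypothesis:
  Orbit: 0.195 × 0.07 × 0.16 = 0.002184
  MetroPost: 0.275 × 0.115 × 0.205 = 0.006483125
  NorthLine: 0.033 × 0.2225 × 0.045 = 0.0003304125
  FleetOne: 0.3265 × 0.2775 × 0.236 = 0.021382485
  QuickShip: 0.0885 × 0.12 × 0.07 = 0.0007434
  Arrow: 0.082 × 0.068 × 0.04 = 0.00022304
Sum = 0.0313464625.
Largest term belongs to FleetOne, so FleetOne is most probable.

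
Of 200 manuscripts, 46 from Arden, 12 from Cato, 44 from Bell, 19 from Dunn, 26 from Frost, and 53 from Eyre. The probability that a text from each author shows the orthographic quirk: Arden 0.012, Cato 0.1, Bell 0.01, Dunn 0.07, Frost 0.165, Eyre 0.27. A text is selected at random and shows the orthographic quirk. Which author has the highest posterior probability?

Prior × likelihood for each hypothesis:
  Arden: 0.23 × 0.012 = 0.00276
  Cato: 0.06 × 0.1 = 0.006
  Bell: 0.22 × 0.01 = 0.0022
  Dunn: 0.095 × 0.07 = 0.00665
  Frost: 0.13 × 0.165 = 0.02145
  Eyre: 0.265 × 0.27 = 0.07155
Sum = 0.11061.
Largest term belongs to Eyre, so Eyre is most probable.

Eyre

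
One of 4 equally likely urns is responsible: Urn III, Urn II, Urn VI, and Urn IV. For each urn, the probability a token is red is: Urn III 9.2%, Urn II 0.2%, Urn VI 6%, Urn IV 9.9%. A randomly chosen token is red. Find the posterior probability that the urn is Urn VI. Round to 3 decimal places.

0.237

Since the prior is uniform, the posterior is proportional to the likelihood:
  Urn III: 0.092
  Urn II: 0.002
  Urn VI: 0.06
  Urn IV: 0.099
Sum = 0.253.
P(Urn VI | evidence) = 0.06 / 0.253 ≈ 0.237.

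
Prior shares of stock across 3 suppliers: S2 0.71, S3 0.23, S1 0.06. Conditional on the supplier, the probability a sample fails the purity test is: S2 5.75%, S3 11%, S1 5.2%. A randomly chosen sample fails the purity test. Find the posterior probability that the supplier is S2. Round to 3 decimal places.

0.590

Compute prior × likelihood for every hypothesis:
  S2: 0.71 × 0.0575 = 0.040825
  S3: 0.23 × 0.11 = 0.0253
  S1: 0.06 × 0.052 = 0.00312
Total = 0.069245.
P(S2 | evidence) = 0.040825 / 0.069245 ≈ 0.590.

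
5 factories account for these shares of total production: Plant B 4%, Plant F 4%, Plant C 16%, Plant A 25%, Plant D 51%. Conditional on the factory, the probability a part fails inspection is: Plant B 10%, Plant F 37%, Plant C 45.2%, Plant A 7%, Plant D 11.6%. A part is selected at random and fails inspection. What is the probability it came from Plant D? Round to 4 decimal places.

By Bayes' rule, posterior ∝ prior × likelihood:
  Plant B: 0.04 × 0.1 = 0.004
  Plant F: 0.04 × 0.37 = 0.0148
  Plant C: 0.16 × 0.452 = 0.07232
  Plant A: 0.25 × 0.07 = 0.0175
  Plant D: 0.51 × 0.116 = 0.05916
Normalizing constant = 0.16778.
P(Plant D | evidence) = 0.05916 / 0.16778 ≈ 0.3526.

0.3526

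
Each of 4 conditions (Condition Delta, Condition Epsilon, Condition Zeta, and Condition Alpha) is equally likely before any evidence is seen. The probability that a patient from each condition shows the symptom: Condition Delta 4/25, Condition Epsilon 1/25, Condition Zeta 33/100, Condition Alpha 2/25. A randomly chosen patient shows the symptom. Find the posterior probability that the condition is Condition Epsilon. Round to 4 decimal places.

Since the prior is uniform, the posterior is proportional to the likelihood:
  Condition Delta: 0.16
  Condition Epsilon: 0.04
  Condition Zeta: 0.33
  Condition Alpha: 0.08
Normalizing constant = 0.61.
P(Condition Epsilon | evidence) = 0.04 / 0.61 ≈ 0.0656.

0.0656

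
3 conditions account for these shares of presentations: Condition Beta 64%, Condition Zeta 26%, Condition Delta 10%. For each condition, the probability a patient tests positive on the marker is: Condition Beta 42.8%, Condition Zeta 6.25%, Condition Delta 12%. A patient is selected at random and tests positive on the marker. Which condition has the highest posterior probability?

Condition Beta

Prior × likelihood for each hypothesis:
  Condition Beta: 0.64 × 0.428 = 0.27392
  Condition Zeta: 0.26 × 0.0625 = 0.01625
  Condition Delta: 0.1 × 0.12 = 0.012
Total = 0.30217.
Largest term belongs to Condition Beta, so Condition Beta is most probable.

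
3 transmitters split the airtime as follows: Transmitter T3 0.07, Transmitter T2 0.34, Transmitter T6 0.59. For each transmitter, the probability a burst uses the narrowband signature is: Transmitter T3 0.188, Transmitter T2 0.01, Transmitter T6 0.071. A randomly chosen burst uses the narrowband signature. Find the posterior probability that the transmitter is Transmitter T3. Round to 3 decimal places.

Prior × likelihood for each hypothesis:
  Transmitter T3: 0.07 × 0.188 = 0.01316
  Transmitter T2: 0.34 × 0.01 = 0.0034
  Transmitter T6: 0.59 × 0.071 = 0.04189
Normalizing constant = 0.05845.
P(Transmitter T3 | evidence) = 0.01316 / 0.05845 ≈ 0.225.

0.225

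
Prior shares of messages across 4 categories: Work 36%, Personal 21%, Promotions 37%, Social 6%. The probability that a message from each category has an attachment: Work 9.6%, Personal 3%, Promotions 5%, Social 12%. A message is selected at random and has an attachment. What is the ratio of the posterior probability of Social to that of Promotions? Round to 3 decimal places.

0.389

Unnormalized posteriors (prior × likelihood):
  Work: 0.36 × 0.096 = 0.03456
  Personal: 0.21 × 0.03 = 0.0063
  Promotions: 0.37 × 0.05 = 0.0185
  Social: 0.06 × 0.12 = 0.0072
Total = 0.06656.
The ratio is 0.0072 / 0.0185 (the normalizer cancels) = 0.389.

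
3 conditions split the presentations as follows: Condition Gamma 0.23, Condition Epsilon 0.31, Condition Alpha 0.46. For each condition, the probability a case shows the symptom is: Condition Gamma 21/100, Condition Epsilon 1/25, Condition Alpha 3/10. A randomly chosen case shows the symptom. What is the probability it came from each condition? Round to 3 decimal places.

Compute prior × likelihood for every hypothesis:
  Condition Gamma: 0.23 × 0.21 = 0.0483
  Condition Epsilon: 0.31 × 0.04 = 0.0124
  Condition Alpha: 0.46 × 0.3 = 0.138
Normalizing constant = 0.1987.
P(Condition Gamma | symptomatic) = 0.0483/0.1987 ≈ 0.243
P(Condition Epsilon | symptomatic) = 0.0124/0.1987 ≈ 0.062
P(Condition Alpha | symptomatic) = 0.138/0.1987 ≈ 0.695

Condition Gamma 0.243, Condition Epsilon 0.062, Condition Alpha 0.695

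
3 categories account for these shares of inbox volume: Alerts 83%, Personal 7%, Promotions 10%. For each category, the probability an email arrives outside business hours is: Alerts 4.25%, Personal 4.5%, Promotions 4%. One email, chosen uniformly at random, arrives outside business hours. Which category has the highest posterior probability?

By Bayes' rule, posterior ∝ prior × likelihood:
  Alerts: 0.83 × 0.0425 = 0.035275
  Personal: 0.07 × 0.045 = 0.00315
  Promotions: 0.1 × 0.04 = 0.004
Total = 0.042425.
Largest term belongs to Alerts, so Alerts is most probable.

Alerts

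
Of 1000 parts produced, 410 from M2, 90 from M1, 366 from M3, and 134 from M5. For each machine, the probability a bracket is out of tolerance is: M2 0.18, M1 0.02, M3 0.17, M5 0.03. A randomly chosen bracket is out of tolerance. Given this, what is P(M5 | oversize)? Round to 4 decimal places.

0.0283

Prior × likelihood for each hypothesis:
  M2: 0.41 × 0.18 = 0.0738
  M1: 0.09 × 0.02 = 0.0018
  M3: 0.366 × 0.17 = 0.06222
  M5: 0.134 × 0.03 = 0.00402
Normalizing constant = 0.14184.
P(M5 | evidence) = 0.00402 / 0.14184 ≈ 0.0283.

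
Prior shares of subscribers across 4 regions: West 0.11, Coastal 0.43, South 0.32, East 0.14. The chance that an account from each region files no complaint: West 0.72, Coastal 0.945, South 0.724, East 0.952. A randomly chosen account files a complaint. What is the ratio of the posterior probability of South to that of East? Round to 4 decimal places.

Taking complements, P(complaint | each) = West 0.28, Coastal 0.055, South 0.276, East 0.048.
By Bayes' rule, posterior ∝ prior × likelihood:
  West: 0.11 × 0.28 = 0.0308
  Coastal: 0.43 × 0.055 = 0.02365
  South: 0.32 × 0.276 = 0.08832
  East: 0.14 × 0.048 = 0.00672
Total = 0.14949.
The ratio is 0.08832 / 0.00672 (the normalizer cancels) = 13.1429.

13.1429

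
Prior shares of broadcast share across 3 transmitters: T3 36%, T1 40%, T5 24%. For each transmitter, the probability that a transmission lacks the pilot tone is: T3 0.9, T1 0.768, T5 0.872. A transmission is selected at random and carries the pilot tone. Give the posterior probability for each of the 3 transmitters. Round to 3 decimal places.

Taking complements, P(pilot | each) = T3 0.1, T1 0.232, T5 0.128.
Compute prior × likelihood for every hypothesis:
  T3: 0.36 × 0.1 = 0.036
  T1: 0.4 × 0.232 = 0.0928
  T5: 0.24 × 0.128 = 0.03072
Normalizing constant = 0.15952.
P(T3 | pilot) = 0.036/0.15952 ≈ 0.226
P(T1 | pilot) = 0.0928/0.15952 ≈ 0.582
P(T5 | pilot) = 0.03072/0.15952 ≈ 0.193
(Check: 0.226+0.582+0.193 = 1.001.)

T3 0.226, T1 0.582, T5 0.193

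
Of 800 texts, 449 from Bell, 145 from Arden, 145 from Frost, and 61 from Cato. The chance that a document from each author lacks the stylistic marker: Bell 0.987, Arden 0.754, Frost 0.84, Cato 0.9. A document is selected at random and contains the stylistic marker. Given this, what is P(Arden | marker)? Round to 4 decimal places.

Taking complements, P(marker | each) = Bell 0.013, Arden 0.246, Frost 0.16, Cato 0.1.
By Bayes' rule, posterior ∝ prior × likelihood:
  Bell: 0.56125 × 0.013 = 0.00729625
  Arden: 0.18125 × 0.246 = 0.0445875
  Frost: 0.18125 × 0.16 = 0.029
  Cato: 0.07625 × 0.1 = 0.007625
Total = 0.08850875.
P(Arden | evidence) = 0.0445875 / 0.08850875 ≈ 0.5038.

0.5038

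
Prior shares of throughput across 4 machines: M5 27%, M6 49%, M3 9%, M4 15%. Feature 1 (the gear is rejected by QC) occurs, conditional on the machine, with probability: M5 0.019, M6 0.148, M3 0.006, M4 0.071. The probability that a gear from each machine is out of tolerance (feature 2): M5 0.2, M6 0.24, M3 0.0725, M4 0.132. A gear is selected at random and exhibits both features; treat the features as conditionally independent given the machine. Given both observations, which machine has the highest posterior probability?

Compute prior × likelihood for every hypothesis:
  M5: 0.27 × 0.019 × 0.2 = 0.001026
  M6: 0.49 × 0.148 × 0.24 = 0.0174048
  M3: 0.09 × 0.006 × 0.0725 = 0.00003915
  M4: 0.15 × 0.071 × 0.132 = 0.0014058
Total = 0.01987575.
Largest term belongs to M6, so M6 is most probable.

M6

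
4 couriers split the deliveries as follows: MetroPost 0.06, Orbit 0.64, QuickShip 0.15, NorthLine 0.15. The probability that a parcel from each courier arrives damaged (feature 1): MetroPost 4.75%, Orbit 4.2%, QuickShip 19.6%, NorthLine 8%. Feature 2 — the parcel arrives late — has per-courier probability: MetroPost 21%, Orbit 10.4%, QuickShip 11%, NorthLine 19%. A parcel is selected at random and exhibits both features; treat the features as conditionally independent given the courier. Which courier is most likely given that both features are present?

By Bayes' rule, posterior ∝ prior × likelihood:
  MetroPost: 0.06 × 0.0475 × 0.21 = 0.0005985
  Orbit: 0.64 × 0.042 × 0.104 = 0.00279552
  QuickShip: 0.15 × 0.196 × 0.11 = 0.003234
  NorthLine: 0.15 × 0.08 × 0.19 = 0.00228
Normalizing constant = 0.00890802.
Largest term belongs to QuickShip, so QuickShip is most probable.

QuickShip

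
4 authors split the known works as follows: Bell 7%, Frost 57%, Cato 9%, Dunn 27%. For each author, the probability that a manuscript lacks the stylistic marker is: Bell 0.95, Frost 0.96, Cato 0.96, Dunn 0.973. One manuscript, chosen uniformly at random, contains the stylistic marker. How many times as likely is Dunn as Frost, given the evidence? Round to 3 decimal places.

0.320

Taking complements, P(marker | each) = Bell 0.05, Frost 0.04, Cato 0.04, Dunn 0.027.
Unnormalized posteriors (prior × likelihood):
  Bell: 0.07 × 0.05 = 0.0035
  Frost: 0.57 × 0.04 = 0.0228
  Cato: 0.09 × 0.04 = 0.0036
  Dunn: 0.27 × 0.027 = 0.00729
Total = 0.03719.
The ratio is 0.00729 / 0.0228 (the normalizer cancels) = 0.320.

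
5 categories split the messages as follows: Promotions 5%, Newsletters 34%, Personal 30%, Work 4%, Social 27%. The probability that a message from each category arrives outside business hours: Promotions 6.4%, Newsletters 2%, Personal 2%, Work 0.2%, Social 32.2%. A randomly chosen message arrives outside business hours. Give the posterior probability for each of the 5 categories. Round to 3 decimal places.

Unnormalized posteriors (prior × likelihood):
  Promotions: 0.05 × 0.064 = 0.0032
  Newsletters: 0.34 × 0.02 = 0.0068
  Personal: 0.3 × 0.02 = 0.006
  Work: 0.04 × 0.002 = 0.00008
  Social: 0.27 × 0.322 = 0.08694
Total = 0.10302.
P(Promotions | off-hours) = 0.0032/0.10302 ≈ 0.031
P(Newsletters | off-hours) = 0.0068/0.10302 ≈ 0.066
P(Personal | off-hours) = 0.006/0.10302 ≈ 0.058
P(Work | off-hours) = 0.00008/0.10302 ≈ 0.001
P(Social | off-hours) = 0.08694/0.10302 ≈ 0.844

Promotions 0.031, Newsletters 0.066, Personal 0.058, Work 0.001, Social 0.844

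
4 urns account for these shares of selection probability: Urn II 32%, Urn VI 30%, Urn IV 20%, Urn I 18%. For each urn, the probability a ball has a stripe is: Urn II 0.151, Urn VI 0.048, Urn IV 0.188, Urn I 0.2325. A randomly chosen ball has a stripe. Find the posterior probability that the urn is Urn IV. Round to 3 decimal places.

Prior × likelihood for each hypothesis:
  Urn II: 0.32 × 0.151 = 0.04832
  Urn VI: 0.3 × 0.048 = 0.0144
  Urn IV: 0.2 × 0.188 = 0.0376
  Urn I: 0.18 × 0.2325 = 0.04185
Total = 0.14217.
P(Urn IV | evidence) = 0.0376 / 0.14217 ≈ 0.264.

0.264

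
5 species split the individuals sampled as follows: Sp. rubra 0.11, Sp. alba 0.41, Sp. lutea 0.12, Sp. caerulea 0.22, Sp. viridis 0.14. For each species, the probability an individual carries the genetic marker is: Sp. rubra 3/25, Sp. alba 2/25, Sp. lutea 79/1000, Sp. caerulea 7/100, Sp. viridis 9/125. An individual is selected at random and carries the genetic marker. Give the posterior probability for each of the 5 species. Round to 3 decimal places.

Prior × likelihood for each hypothesis:
  Sp. rubra: 0.11 × 0.12 = 0.0132
  Sp. alba: 0.41 × 0.08 = 0.0328
  Sp. lutea: 0.12 × 0.079 = 0.00948
  Sp. caerulea: 0.22 × 0.07 = 0.0154
  Sp. viridis: 0.14 × 0.072 = 0.01008
Sum = 0.08096.
P(Sp. rubra | marker) = 0.0132/0.08096 ≈ 0.163
P(Sp. alba | marker) = 0.0328/0.08096 ≈ 0.405
P(Sp. lutea | marker) = 0.00948/0.08096 ≈ 0.117
P(Sp. caerulea | marker) = 0.0154/0.08096 ≈ 0.190
P(Sp. viridis | marker) = 0.01008/0.08096 ≈ 0.125

Sp. rubra 0.163, Sp. alba 0.405, Sp. lutea 0.117, Sp. caerulea 0.190, Sp. viridis 0.125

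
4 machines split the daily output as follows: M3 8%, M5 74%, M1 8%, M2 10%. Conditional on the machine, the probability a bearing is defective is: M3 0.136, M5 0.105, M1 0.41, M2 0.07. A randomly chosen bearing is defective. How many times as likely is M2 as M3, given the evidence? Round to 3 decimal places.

Compute prior × likelihood for every hypothesis:
  M3: 0.08 × 0.136 = 0.01088
  M5: 0.74 × 0.105 = 0.0777
  M1: 0.08 × 0.41 = 0.0328
  M2: 0.1 × 0.07 = 0.007
Normalizing constant = 0.12838.
The ratio is 0.007 / 0.01088 (the normalizer cancels) = 0.643.

0.643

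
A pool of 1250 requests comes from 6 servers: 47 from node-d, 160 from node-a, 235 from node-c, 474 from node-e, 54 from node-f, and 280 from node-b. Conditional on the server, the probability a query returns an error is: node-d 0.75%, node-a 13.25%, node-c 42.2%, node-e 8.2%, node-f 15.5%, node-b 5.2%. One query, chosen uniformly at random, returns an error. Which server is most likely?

Compute prior × likelihood for every hypothesis:
  node-d: 0.0376 × 0.0075 = 0.000282
  node-a: 0.128 × 0.1325 = 0.01696
  node-c: 0.188 × 0.422 = 0.079336
  node-e: 0.3792 × 0.082 = 0.0310944
  node-f: 0.0432 × 0.155 = 0.006696
  node-b: 0.224 × 0.052 = 0.011648
Total = 0.1460164.
Largest term belongs to node-c, so node-c is most probable.

node-c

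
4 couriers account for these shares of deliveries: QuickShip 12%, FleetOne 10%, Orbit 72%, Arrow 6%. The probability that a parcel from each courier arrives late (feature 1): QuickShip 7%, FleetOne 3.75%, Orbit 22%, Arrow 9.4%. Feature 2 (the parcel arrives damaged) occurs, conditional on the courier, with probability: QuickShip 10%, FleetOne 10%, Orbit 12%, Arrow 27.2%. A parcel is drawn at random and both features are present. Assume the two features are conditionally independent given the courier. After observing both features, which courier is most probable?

Orbit

Unnormalized posteriors (prior × likelihood):
  QuickShip: 0.12 × 0.07 × 0.1 = 0.00084
  FleetOne: 0.1 × 0.0375 × 0.1 = 0.000375
  Orbit: 0.72 × 0.22 × 0.12 = 0.019008
  Arrow: 0.06 × 0.094 × 0.272 = 0.00153408
Normalizing constant = 0.02175708.
Largest term belongs to Orbit, so Orbit is most probable.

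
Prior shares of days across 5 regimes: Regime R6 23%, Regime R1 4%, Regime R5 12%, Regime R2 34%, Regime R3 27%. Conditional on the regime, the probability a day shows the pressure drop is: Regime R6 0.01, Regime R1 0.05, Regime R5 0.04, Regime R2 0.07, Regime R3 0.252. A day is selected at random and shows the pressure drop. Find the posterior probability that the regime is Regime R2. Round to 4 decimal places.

Prior × likelihood for each hypothesis:
  Regime R6: 0.23 × 0.01 = 0.0023
  Regime R1: 0.04 × 0.05 = 0.002
  Regime R5: 0.12 × 0.04 = 0.0048
  Regime R2: 0.34 × 0.07 = 0.0238
  Regime R3: 0.27 × 0.252 = 0.06804
Total = 0.10094.
P(Regime R2 | evidence) = 0.0238 / 0.10094 ≈ 0.2358.

0.2358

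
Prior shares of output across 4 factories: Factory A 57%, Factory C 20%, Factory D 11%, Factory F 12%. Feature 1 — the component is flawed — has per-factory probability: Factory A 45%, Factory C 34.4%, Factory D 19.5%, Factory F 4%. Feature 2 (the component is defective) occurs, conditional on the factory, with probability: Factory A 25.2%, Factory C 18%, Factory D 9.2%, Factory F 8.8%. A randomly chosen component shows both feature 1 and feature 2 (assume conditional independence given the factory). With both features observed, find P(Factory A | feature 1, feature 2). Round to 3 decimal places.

0.814

Prior × likelihood for each hypothesis:
  Factory A: 0.57 × 0.45 × 0.252 = 0.064638
  Factory C: 0.2 × 0.344 × 0.18 = 0.012384
  Factory D: 0.11 × 0.195 × 0.092 = 0.0019734
  Factory F: 0.12 × 0.04 × 0.088 = 0.0004224
Sum = 0.0794178.
P(Factory A | evidence) = 0.064638 / 0.0794178 ≈ 0.814.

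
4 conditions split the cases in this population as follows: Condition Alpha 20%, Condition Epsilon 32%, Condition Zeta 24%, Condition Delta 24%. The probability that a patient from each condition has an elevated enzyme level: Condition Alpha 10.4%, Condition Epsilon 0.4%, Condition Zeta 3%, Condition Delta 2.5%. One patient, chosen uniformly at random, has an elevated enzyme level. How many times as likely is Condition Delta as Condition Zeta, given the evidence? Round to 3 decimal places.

Compute prior × likelihood for every hypothesis:
  Condition Alpha: 0.2 × 0.104 = 0.0208
  Condition Epsilon: 0.32 × 0.004 = 0.00128
  Condition Zeta: 0.24 × 0.03 = 0.0072
  Condition Delta: 0.24 × 0.025 = 0.006
Total = 0.03528.
The ratio is 0.006 / 0.0072 (the normalizer cancels) = 0.833.

0.833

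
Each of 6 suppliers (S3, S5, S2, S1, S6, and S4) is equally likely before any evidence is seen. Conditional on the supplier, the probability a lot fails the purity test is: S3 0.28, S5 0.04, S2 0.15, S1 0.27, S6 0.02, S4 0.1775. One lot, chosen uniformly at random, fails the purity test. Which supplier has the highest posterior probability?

S3

With a uniform prior (1/6 each), posterior ∝ likelihood:
  S3: 0.28
  S5: 0.04
  S2: 0.15
  S1: 0.27
  S6: 0.02
  S4: 0.1775
Total = 0.9375.
Largest term belongs to S3, so S3 is most probable.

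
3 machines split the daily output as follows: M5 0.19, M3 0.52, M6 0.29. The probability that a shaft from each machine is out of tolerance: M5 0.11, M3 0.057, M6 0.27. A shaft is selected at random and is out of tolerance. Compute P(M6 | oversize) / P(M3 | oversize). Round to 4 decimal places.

Compute prior × likelihood for every hypothesis:
  M5: 0.19 × 0.11 = 0.0209
  M3: 0.52 × 0.057 = 0.02964
  M6: 0.29 × 0.27 = 0.0783
Sum = 0.12884.
The ratio is 0.0783 / 0.02964 (the normalizer cancels) = 2.6417.

2.6417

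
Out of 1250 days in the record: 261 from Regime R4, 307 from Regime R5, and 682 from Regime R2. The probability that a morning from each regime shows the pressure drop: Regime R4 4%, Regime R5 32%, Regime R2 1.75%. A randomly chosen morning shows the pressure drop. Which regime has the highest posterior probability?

By Bayes' rule, posterior ∝ prior × likelihood:
  Regime R4: 0.2088 × 0.04 = 0.008352
  Regime R5: 0.2456 × 0.32 = 0.078592
  Regime R2: 0.5456 × 0.0175 = 0.009548
Total = 0.096492.
Largest term belongs to Regime R5, so Regime R5 is most probable.

Regime R5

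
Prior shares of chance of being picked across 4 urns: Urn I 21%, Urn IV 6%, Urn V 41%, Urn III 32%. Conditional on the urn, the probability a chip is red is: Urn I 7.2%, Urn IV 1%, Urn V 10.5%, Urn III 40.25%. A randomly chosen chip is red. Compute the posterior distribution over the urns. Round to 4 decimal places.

Urn I 0.0806, Urn IV 0.0032, Urn V 0.2295, Urn III 0.6867

Prior × likelihood for each hypothesis:
  Urn I: 0.21 × 0.072 = 0.01512
  Urn IV: 0.06 × 0.01 = 0.0006
  Urn V: 0.41 × 0.105 = 0.04305
  Urn III: 0.32 × 0.4025 = 0.1288
Total = 0.18757.
P(Urn I | red) = 0.01512/0.18757 ≈ 0.0806
P(Urn IV | red) = 0.0006/0.18757 ≈ 0.0032
P(Urn V | red) = 0.04305/0.18757 ≈ 0.2295
P(Urn III | red) = 0.1288/0.18757 ≈ 0.6867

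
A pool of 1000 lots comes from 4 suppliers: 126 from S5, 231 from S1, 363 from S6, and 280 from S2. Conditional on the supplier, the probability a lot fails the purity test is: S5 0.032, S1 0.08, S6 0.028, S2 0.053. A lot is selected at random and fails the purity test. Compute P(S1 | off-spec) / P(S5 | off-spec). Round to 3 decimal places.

4.583

By Bayes' rule, posterior ∝ prior × likelihood:
  S5: 0.126 × 0.032 = 0.004032
  S1: 0.231 × 0.08 = 0.01848
  S6: 0.363 × 0.028 = 0.010164
  S2: 0.28 × 0.053 = 0.01484
Normalizing constant = 0.047516.
The ratio is 0.01848 / 0.004032 (the normalizer cancels) = 4.583.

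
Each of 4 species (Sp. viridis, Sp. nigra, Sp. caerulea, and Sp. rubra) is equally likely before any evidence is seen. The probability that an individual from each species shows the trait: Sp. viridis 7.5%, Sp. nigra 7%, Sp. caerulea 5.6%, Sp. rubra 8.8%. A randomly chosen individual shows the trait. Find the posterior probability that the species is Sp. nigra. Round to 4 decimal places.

With a uniform prior (1/4 each), posterior ∝ likelihood:
  Sp. viridis: 0.075
  Sp. nigra: 0.07
  Sp. caerulea: 0.056
  Sp. rubra: 0.088
Sum = 0.289.
P(Sp. nigra | evidence) = 0.07 / 0.289 ≈ 0.2422.

0.2422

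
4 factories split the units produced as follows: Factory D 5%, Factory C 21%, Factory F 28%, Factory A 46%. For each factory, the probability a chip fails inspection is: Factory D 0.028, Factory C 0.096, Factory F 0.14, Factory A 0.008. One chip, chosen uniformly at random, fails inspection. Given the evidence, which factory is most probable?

Factory F

Compute prior × likelihood for every hypothesis:
  Factory D: 0.05 × 0.028 = 0.0014
  Factory C: 0.21 × 0.096 = 0.02016
  Factory F: 0.28 × 0.14 = 0.0392
  Factory A: 0.46 × 0.008 = 0.00368
Normalizing constant = 0.06444.
Largest term belongs to Factory F, so Factory F is most probable.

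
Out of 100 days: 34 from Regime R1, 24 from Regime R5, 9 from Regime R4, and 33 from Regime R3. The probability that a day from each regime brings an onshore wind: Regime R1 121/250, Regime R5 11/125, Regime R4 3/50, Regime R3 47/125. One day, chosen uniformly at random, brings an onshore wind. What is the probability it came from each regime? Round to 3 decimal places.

Regime R1 0.522, Regime R5 0.067, Regime R4 0.017, Regime R3 0.394

Prior × likelihood for each hypothesis:
  Regime R1: 0.34 × 0.484 = 0.16456
  Regime R5: 0.24 × 0.088 = 0.02112
  Regime R4: 0.09 × 0.06 = 0.0054
  Regime R3: 0.33 × 0.376 = 0.12408
Normalizing constant = 0.31516.
P(Regime R1 | onshore) = 0.16456/0.31516 ≈ 0.522
P(Regime R5 | onshore) = 0.02112/0.31516 ≈ 0.067
P(Regime R4 | onshore) = 0.0054/0.31516 ≈ 0.017
P(Regime R3 | onshore) = 0.12408/0.31516 ≈ 0.394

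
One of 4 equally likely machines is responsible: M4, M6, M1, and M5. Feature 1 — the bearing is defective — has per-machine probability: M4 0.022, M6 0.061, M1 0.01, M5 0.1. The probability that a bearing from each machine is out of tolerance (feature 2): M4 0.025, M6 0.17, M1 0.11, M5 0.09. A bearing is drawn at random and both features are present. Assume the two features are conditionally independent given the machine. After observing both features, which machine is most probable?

Since the prior is uniform, the posterior is proportional to the likelihood:
  M4: 0.022 × 0.025 = 0.00055
  M6: 0.061 × 0.17 = 0.01037
  M1: 0.01 × 0.11 = 0.0011
  M5: 0.1 × 0.09 = 0.009
Total = 0.02102.
Largest term belongs to M6, so M6 is most probable.

M6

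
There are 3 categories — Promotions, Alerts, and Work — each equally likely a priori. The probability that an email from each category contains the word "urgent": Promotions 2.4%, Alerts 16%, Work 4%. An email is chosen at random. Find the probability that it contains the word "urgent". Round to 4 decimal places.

Since the prior is uniform, the posterior is proportional to the likelihood:
  Promotions: 0.024
  Alerts: 0.16
  Work: 0.04
P(urgent-flag) = (1/3) × (0.024 + 0.16 + 0.04) = 0.224/3 ≈ 0.0747.

0.0747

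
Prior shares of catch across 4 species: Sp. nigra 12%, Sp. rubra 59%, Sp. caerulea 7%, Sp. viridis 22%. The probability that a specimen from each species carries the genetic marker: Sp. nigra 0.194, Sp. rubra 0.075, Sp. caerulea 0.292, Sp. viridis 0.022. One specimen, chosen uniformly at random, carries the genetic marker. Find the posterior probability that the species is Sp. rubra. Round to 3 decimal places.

0.477

Compute prior × likelihood for every hypothesis:
  Sp. nigra: 0.12 × 0.194 = 0.02328
  Sp. rubra: 0.59 × 0.075 = 0.04425
  Sp. caerulea: 0.07 × 0.292 = 0.02044
  Sp. viridis: 0.22 × 0.022 = 0.00484
Sum = 0.09281.
P(Sp. rubra | evidence) = 0.04425 / 0.09281 ≈ 0.477.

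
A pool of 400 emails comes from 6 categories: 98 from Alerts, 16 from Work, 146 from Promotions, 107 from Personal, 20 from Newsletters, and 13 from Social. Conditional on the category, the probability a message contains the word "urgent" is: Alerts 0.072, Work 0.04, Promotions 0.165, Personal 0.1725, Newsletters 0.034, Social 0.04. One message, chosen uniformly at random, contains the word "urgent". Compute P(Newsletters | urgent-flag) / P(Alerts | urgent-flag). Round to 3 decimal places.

Compute prior × likelihood for every hypothesis:
  Alerts: 0.245 × 0.072 = 0.01764
  Work: 0.04 × 0.04 = 0.0016
  Promotions: 0.365 × 0.165 = 0.060225
  Personal: 0.2675 × 0.1725 = 0.04614375
  Newsletters: 0.05 × 0.034 = 0.0017
  Social: 0.0325 × 0.04 = 0.0013
Sum = 0.12860875.
The ratio is 0.0017 / 0.01764 (the normalizer cancels) = 0.096.

0.096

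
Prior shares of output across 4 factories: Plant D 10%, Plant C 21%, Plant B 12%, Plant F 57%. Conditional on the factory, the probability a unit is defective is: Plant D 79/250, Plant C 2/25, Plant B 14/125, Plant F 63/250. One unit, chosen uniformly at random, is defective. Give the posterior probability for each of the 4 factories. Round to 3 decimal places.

Unnormalized posteriors (prior × likelihood):
  Plant D: 0.1 × 0.316 = 0.0316
  Plant C: 0.21 × 0.08 = 0.0168
  Plant B: 0.12 × 0.112 = 0.01344
  Plant F: 0.57 × 0.252 = 0.14364
Total = 0.20548.
P(Plant D | defective) = 0.0316/0.20548 ≈ 0.154
P(Plant C | defective) = 0.0168/0.20548 ≈ 0.082
P(Plant B | defective) = 0.01344/0.20548 ≈ 0.065
P(Plant F | defective) = 0.14364/0.20548 ≈ 0.699

Plant D 0.154, Plant C 0.082, Plant B 0.065, Plant F 0.699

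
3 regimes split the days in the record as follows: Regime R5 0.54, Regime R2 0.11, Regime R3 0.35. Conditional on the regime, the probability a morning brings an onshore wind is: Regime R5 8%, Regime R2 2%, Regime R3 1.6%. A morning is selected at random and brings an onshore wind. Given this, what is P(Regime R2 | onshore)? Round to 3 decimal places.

Prior × likelihood for each hypothesis:
  Regime R5: 0.54 × 0.08 = 0.0432
  Regime R2: 0.11 × 0.02 = 0.0022
  Regime R3: 0.35 × 0.016 = 0.0056
Sum = 0.051.
P(Regime R2 | evidence) = 0.0022 / 0.051 ≈ 0.043.

0.043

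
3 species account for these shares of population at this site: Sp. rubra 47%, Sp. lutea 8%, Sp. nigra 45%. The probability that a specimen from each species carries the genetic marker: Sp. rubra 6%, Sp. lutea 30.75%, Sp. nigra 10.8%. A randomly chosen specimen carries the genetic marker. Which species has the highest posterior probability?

By Bayes' rule, posterior ∝ prior × likelihood:
  Sp. rubra: 0.47 × 0.06 = 0.0282
  Sp. lutea: 0.08 × 0.3075 = 0.0246
  Sp. nigra: 0.45 × 0.108 = 0.0486
Sum = 0.1014.
Largest term belongs to Sp. nigra, so Sp. nigra is most probable.

Sp. nigra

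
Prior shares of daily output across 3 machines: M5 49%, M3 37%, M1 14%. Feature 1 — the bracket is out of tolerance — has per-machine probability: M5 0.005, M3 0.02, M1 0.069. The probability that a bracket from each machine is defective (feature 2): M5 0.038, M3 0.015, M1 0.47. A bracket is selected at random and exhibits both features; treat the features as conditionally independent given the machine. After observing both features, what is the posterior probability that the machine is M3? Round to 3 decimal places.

Compute prior × likelihood for every hypothesis:
  M5: 0.49 × 0.005 × 0.038 = 0.0000931
  M3: 0.37 × 0.02 × 0.015 = 0.000111
  M1: 0.14 × 0.069 × 0.47 = 0.0045402
Sum = 0.0047443.
P(M3 | evidence) = 0.000111 / 0.0047443 ≈ 0.023.

0.023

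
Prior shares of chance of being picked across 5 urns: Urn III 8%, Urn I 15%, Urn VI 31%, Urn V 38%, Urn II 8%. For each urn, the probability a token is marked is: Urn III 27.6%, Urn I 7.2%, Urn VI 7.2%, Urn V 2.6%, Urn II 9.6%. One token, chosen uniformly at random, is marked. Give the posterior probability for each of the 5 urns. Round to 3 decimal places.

Prior × likelihood for each hypothesis:
  Urn III: 0.08 × 0.276 = 0.02208
  Urn I: 0.15 × 0.072 = 0.0108
  Urn VI: 0.31 × 0.072 = 0.02232
  Urn V: 0.38 × 0.026 = 0.00988
  Urn II: 0.08 × 0.096 = 0.00768
Total = 0.07276.
P(Urn III | marked) = 0.02208/0.07276 ≈ 0.303
P(Urn I | marked) = 0.0108/0.07276 ≈ 0.148
P(Urn VI | marked) = 0.02232/0.07276 ≈ 0.307
P(Urn V | marked) = 0.00988/0.07276 ≈ 0.136
P(Urn II | marked) = 0.00768/0.07276 ≈ 0.106

Urn III 0.303, Urn I 0.148, Urn VI 0.307, Urn V 0.136, Urn II 0.106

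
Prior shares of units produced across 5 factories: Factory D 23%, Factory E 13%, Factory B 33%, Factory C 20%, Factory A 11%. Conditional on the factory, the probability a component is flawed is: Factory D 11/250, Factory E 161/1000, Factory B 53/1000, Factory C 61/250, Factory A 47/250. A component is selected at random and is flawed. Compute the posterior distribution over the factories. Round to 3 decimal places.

Unnormalized posteriors (prior × likelihood):
  Factory D: 0.23 × 0.044 = 0.01012
  Factory E: 0.13 × 0.161 = 0.02093
  Factory B: 0.33 × 0.053 = 0.01749
  Factory C: 0.2 × 0.244 = 0.0488
  Factory A: 0.11 × 0.188 = 0.02068
Sum = 0.11802.
P(Factory D | flawed) = 0.01012/0.11802 ≈ 0.086
P(Factory E | flawed) = 0.02093/0.11802 ≈ 0.177
P(Factory B | flawed) = 0.01749/0.11802 ≈ 0.148
P(Factory C | flawed) = 0.0488/0.11802 ≈ 0.413
P(Factory A | flawed) = 0.02068/0.11802 ≈ 0.175
(Check: 0.086+0.177+0.148+0.413+0.175 = 0.999.)

Factory D 0.086, Factory E 0.177, Factory B 0.148, Factory C 0.413, Factory A 0.175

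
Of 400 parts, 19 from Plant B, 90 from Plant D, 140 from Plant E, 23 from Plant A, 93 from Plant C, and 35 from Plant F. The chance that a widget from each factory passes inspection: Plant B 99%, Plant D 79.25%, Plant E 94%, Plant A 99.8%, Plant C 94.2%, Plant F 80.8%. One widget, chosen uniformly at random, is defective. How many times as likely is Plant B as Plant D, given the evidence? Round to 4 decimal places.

Taking complements, P(defective | each) = Plant B 0.01, Plant D 0.2075, Plant E 0.06, Plant A 0.002, Plant C 0.058, Plant F 0.192.
Unnormalized posteriors (prior × likelihood):
  Plant B: 0.0475 × 0.01 = 0.000475
  Plant D: 0.225 × 0.2075 = 0.0466875
  Plant E: 0.35 × 0.06 = 0.021
  Plant A: 0.0575 × 0.002 = 0.000115
  Plant C: 0.2325 × 0.058 = 0.013485
  Plant F: 0.0875 × 0.192 = 0.0168
Total = 0.0985625.
The ratio is 0.000475 / 0.0466875 (the normalizer cancels) = 0.0102.

0.0102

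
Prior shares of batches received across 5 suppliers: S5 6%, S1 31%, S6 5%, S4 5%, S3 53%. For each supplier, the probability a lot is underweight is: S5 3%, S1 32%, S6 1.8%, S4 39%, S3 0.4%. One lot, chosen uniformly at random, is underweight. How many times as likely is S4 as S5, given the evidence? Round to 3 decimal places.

10.833

By Bayes' rule, posterior ∝ prior × likelihood:
  S5: 0.06 × 0.03 = 0.0018
  S1: 0.31 × 0.32 = 0.0992
  S6: 0.05 × 0.018 = 0.0009
  S4: 0.05 × 0.39 = 0.0195
  S3: 0.53 × 0.004 = 0.00212
Total = 0.12352.
The ratio is 0.0195 / 0.0018 (the normalizer cancels) = 10.833.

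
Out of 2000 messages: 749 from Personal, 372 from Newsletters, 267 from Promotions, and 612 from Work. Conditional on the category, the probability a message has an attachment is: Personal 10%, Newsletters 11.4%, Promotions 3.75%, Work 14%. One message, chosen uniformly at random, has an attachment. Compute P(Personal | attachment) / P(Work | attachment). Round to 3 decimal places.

Compute prior × likelihood for every hypothesis:
  Personal: 0.3745 × 0.1 = 0.03745
  Newsletters: 0.186 × 0.114 = 0.021204
  Promotions: 0.1335 × 0.0375 = 0.00500625
  Work: 0.306 × 0.14 = 0.04284
Normalizing constant = 0.10650025.
The ratio is 0.03745 / 0.04284 (the normalizer cancels) = 0.874.

0.874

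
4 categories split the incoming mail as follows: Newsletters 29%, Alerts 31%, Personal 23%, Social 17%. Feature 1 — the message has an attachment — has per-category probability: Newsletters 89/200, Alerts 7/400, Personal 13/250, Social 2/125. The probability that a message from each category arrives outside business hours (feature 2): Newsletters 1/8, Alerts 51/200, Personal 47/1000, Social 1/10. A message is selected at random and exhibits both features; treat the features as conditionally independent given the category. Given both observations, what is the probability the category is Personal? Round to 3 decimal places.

0.031

By Bayes' rule, posterior ∝ prior × likelihood:
  Newsletters: 0.29 × 0.445 × 0.125 = 0.01613125
  Alerts: 0.31 × 0.0175 × 0.255 = 0.001383375
  Personal: 0.23 × 0.052 × 0.047 = 0.00056212
  Social: 0.17 × 0.016 × 0.1 = 0.000272
Normalizing constant = 0.018348745.
P(Personal | evidence) = 0.00056212 / 0.018348745 ≈ 0.031.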